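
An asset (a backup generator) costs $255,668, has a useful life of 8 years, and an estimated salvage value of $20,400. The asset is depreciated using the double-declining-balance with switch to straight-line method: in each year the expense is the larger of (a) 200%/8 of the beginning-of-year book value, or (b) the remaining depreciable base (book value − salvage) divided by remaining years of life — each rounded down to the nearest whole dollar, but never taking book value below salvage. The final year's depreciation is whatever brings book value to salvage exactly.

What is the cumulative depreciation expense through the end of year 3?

Depreciable base = $255,668 − $20,400 = $235,268.
Year 1: DB = ⌊$255,668 × 200%/8⌋ = $63,917; SL = ⌊$235,268/8⌋ = $29,408 → take DB $63,917. Book value $191,751.
Year 2: DB = ⌊$191,751 × 200%/8⌋ = $47,937; SL = ⌊$171,351/7⌋ = $24,478 → take DB $47,937. Book value $143,814.
Year 3: DB = ⌊$143,814 × 200%/8⌋ = $35,953; SL = ⌊$123,414/6⌋ = $20,569 → take DB $35,953. Book value $107,861.
Accumulated through year 3 = $255,668 − $107,861 = $147,807.

$147,807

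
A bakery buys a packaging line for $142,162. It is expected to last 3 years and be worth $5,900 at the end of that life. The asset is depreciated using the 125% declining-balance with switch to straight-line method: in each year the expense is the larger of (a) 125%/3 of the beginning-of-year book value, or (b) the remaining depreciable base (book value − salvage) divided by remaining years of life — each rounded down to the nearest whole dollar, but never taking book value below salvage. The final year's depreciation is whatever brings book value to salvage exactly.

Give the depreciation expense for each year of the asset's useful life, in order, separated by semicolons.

Depreciable base = $142,162 − $5,900 = $136,262.
Year 1: DB = ⌊$142,162 × 125%/3⌋ = $59,234; SL = ⌊$136,262/3⌋ = $45,420 → take DB $59,234. Book value $82,928.
Year 2: DB = ⌊$82,928 × 125%/3⌋ = $34,553; SL = ⌊$77,028/2⌋ = $38,514 → take SL $38,514. Book value $44,414.
Year 3 (final): $44,414 − $5,900 = $38,514. Book value $5,900.

$59,234; $38,514; $38,514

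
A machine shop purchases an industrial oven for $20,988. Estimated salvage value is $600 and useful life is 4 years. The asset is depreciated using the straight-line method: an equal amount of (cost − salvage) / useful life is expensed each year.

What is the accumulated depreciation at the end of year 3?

$15,291

Depreciable base = $20,988 − $600 = $20,388.
Annual expense = $20,388 / 4 = $5,097.
End of year 1: book value $15,891.
End of year 2: book value $10,794.
End of year 3: book value $5,697.
Accumulated through year 3 = $20,988 − $5,697 = $15,291.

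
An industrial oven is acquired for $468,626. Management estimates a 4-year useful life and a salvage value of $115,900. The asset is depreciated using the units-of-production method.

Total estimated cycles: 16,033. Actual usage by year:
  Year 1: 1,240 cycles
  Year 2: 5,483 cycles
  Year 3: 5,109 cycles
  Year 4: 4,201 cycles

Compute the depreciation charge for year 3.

Depreciable base = $468,626 − $115,900 = $352,726.
Rate = $352,726 / 16,033 cycles = $22 per cycle.
Year 1: 1,240 × $22 = $27,280. Book value $441,346.
Year 2: 5,483 × $22 = $120,626. Book value $320,720.
Year 3: 5,109 × $22 = $112,398. Book value $208,322.

$112,398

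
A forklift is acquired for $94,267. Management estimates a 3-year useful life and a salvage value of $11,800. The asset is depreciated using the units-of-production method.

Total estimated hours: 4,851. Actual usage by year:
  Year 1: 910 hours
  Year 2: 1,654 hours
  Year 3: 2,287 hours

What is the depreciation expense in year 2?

$28,118

Depreciable base = $94,267 − $11,800 = $82,467.
Rate = $82,467 / 4,851 hours = $17 per hour.
Year 1: 910 × $17 = $15,470. Book value $78,797.
Year 2: 1,654 × $17 = $28,118. Book value $50,679.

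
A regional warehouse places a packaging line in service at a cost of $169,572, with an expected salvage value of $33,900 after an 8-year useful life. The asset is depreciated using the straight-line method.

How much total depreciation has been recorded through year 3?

$50,877

Depreciable base = $169,572 − $33,900 = $135,672.
Annual expense = $135,672 / 8 = $16,959.
End of year 1: book value $152,613.
End of year 2: book value $135,654.
End of year 3: book value $118,695.
Accumulated through year 3 = $169,572 − $118,695 = $50,877.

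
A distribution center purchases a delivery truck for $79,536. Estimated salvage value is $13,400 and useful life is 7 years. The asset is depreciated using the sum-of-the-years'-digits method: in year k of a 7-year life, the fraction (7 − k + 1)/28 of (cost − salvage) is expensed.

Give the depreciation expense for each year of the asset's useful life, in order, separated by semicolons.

Depreciable base = $79,536 − $13,400 = $66,136.
Sum of the years' digits = 7+6+5+4+3+2+1 = 28.
Year 1: $66,136 × 7/28 = $16,534. Book value $63,002.
Year 2: $66,136 × 6/28 = $14,172. Book value $48,830.
Year 3: $66,136 × 5/28 = $11,810. Book value $37,020.
Year 4: $66,136 × 4/28 = $9,448. Book value $27,572.
Year 5: $66,136 × 3/28 = $7,086. Book value $20,486.
Year 6: $66,136 × 2/28 = $4,724. Book value $15,762.
Year 7: $66,136 × 1/28 = $2,362. Book value $13,400.

$16,534; $14,172; $11,810; $9,448; $7,086; $4,724; $2,362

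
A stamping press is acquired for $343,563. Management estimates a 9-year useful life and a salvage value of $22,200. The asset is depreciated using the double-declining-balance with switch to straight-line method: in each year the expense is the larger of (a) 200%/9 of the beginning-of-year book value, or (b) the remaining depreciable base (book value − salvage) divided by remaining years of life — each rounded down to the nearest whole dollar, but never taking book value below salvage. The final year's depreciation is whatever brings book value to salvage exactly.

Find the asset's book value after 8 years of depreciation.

Depreciable base = $343,563 − $22,200 = $321,363.
Year 1: DB = ⌊$343,563 × 200%/9⌋ = $76,347; SL = ⌊$321,363/9⌋ = $35,707 → take DB $76,347. Book value $267,216.
Year 2: DB = ⌊$267,216 × 200%/9⌋ = $59,381; SL = ⌊$245,016/8⌋ = $30,627 → take DB $59,381. Book value $207,835.
Year 3: DB = ⌊$207,835 × 200%/9⌋ = $46,185; SL = ⌊$185,635/7⌋ = $26,519 → take DB $46,185. Book value $161,650.
Year 4: DB = ⌊$161,650 × 200%/9⌋ = $35,922; SL = ⌊$139,450/6⌋ = $23,241 → take DB $35,922. Book value $125,728.
Year 5: DB = ⌊$125,728 × 200%/9⌋ = $27,939; SL = ⌊$103,528/5⌋ = $20,705 → take DB $27,939. Book value $97,789.
Year 6: DB = ⌊$97,789 × 200%/9⌋ = $21,730; SL = ⌊$75,589/4⌋ = $18,897 → take DB $21,730. Book value $76,059.
Year 7: DB = ⌊$76,059 × 200%/9⌋ = $16,902; SL = ⌊$53,859/3⌋ = $17,953 → take SL $17,953. Book value $58,106.
Year 8: DB = ⌊$58,106 × 200%/9⌋ = $12,912; SL = ⌊$35,906/2⌋ = $17,953 → take SL $17,953. Book value $40,153.

$40,153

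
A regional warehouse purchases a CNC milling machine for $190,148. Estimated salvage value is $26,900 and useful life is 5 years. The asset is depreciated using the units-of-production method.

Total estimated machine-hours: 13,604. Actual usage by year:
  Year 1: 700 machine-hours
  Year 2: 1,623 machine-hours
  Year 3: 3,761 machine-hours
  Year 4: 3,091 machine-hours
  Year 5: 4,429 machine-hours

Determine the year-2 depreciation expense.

Depreciable base = $190,148 − $26,900 = $163,248.
Rate = $163,248 / 13,604 machine-hours = $12 per machine-hour.
Year 1: 700 × $12 = $8,400. Book value $181,748.
Year 2: 1,623 × $12 = $19,476. Book value $162,272.

$19,476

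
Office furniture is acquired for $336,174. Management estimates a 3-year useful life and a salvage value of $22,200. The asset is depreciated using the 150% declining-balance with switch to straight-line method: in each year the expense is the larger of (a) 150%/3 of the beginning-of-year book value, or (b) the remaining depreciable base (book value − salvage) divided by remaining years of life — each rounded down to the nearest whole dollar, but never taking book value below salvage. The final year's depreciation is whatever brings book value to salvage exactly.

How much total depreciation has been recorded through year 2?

Depreciable base = $336,174 − $22,200 = $313,974.
Year 1: DB = ⌊$336,174 × 150%/3⌋ = $168,087; SL = ⌊$313,974/3⌋ = $104,658 → take DB $168,087. Book value $168,087.
Year 2: DB = ⌊$168,087 × 150%/3⌋ = $84,043; SL = ⌊$145,887/2⌋ = $72,943 → take DB $84,043. Book value $84,044.
Accumulated through year 2 = $336,174 − $84,044 = $252,130.

$252,130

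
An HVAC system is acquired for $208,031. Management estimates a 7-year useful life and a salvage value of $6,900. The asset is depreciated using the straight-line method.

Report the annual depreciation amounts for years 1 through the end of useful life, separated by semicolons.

$28,733; $28,733; $28,733; $28,733; $28,733; $28,733; $28,733

Depreciable base = $208,031 − $6,900 = $201,131.
Annual expense = $201,131 / 7 = $28,733.
End of year 1: book value $179,298.
End of year 2: book value $150,565.
End of year 3: book value $121,832.
End of year 4: book value $93,099.
End of year 5: book value $64,366.
End of year 6: book value $35,633.
End of year 7: book value $6,900.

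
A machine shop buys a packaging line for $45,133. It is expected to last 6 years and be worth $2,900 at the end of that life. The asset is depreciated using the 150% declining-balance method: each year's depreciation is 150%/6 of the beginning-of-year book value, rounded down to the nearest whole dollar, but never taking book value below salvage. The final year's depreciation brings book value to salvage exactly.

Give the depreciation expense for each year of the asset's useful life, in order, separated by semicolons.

Depreciable base = $45,133 − $2,900 = $42,233.
Year 1: ⌊$45,133 × 150%/6⌋ = $11,283. Book value $33,850.
Year 2: ⌊$33,850 × 150%/6⌋ = $8,462. Book value $25,388.
Year 3: ⌊$25,388 × 150%/6⌋ = $6,347. Book value $19,041.
Year 4: ⌊$19,041 × 150%/6⌋ = $4,760. Book value $14,281.
Year 5: ⌊$14,281 × 150%/6⌋ = $3,570. Book value $10,711.
Year 6 (final): $10,711 − $2,900 = $7,811. Book value $2,900.

$11,283; $8,462; $6,347; $4,760; $3,570; $7,811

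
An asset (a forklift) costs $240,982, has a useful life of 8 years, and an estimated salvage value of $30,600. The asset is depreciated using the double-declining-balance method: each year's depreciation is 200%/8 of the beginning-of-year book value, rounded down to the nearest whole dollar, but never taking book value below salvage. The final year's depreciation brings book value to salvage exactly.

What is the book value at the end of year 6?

$42,891

Depreciable base = $240,982 − $30,600 = $210,382.
Year 1: ⌊$240,982 × 200%/8⌋ = $60,245. Book value $180,737.
Year 2: ⌊$180,737 × 200%/8⌋ = $45,184. Book value $135,553.
Year 3: ⌊$135,553 × 200%/8⌋ = $33,888. Book value $101,665.
Year 4: ⌊$101,665 × 200%/8⌋ = $25,416. Book value $76,249.
Year 5: ⌊$76,249 × 200%/8⌋ = $19,062. Book value $57,187.
Year 6: ⌊$57,187 × 200%/8⌋ = $14,296. Book value $42,891.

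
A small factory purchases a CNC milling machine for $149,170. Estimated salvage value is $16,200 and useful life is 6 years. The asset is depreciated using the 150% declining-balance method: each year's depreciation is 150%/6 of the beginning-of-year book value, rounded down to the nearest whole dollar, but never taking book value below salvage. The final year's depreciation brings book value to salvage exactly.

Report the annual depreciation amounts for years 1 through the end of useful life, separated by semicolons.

$37,292; $27,969; $20,977; $15,733; $11,799; $19,200

Depreciable base = $149,170 − $16,200 = $132,970.
Year 1: ⌊$149,170 × 150%/6⌋ = $37,292. Book value $111,878.
Year 2: ⌊$111,878 × 150%/6⌋ = $27,969. Book value $83,909.
Year 3: ⌊$83,909 × 150%/6⌋ = $20,977. Book value $62,932.
Year 4: ⌊$62,932 × 150%/6⌋ = $15,733. Book value $47,199.
Year 5: ⌊$47,199 × 150%/6⌋ = $11,799. Book value $35,400.
Year 6 (final): $35,400 − $16,200 = $19,200. Book value $16,200.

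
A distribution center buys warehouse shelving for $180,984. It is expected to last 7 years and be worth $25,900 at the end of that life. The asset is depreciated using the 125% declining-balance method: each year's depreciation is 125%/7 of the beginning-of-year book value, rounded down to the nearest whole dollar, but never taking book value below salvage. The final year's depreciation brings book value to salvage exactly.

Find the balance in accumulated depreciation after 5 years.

Depreciable base = $180,984 − $25,900 = $155,084.
Year 1: ⌊$180,984 × 125%/7⌋ = $32,318. Book value $148,666.
Year 2: ⌊$148,666 × 125%/7⌋ = $26,547. Book value $122,119.
Year 3: ⌊$122,119 × 125%/7⌋ = $21,806. Book value $100,313.
Year 4: ⌊$100,313 × 125%/7⌋ = $17,913. Book value $82,400.
Year 5: ⌊$82,400 × 125%/7⌋ = $14,714. Book value $67,686.
Accumulated through year 5 = $180,984 − $67,686 = $113,298.

$113,298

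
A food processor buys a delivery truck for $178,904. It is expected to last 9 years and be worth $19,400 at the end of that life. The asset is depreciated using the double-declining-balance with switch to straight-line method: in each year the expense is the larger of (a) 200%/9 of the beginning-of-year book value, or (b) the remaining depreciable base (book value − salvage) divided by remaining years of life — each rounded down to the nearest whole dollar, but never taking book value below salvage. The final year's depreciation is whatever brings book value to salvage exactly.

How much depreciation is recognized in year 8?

$6,845

Depreciable base = $178,904 − $19,400 = $159,504.
Year 1: DB = ⌊$178,904 × 200%/9⌋ = $39,756; SL = ⌊$159,504/9⌋ = $17,722 → take DB $39,756. Book value $139,148.
Year 2: DB = ⌊$139,148 × 200%/9⌋ = $30,921; SL = ⌊$119,748/8⌋ = $14,968 → take DB $30,921. Book value $108,227.
Year 3: DB = ⌊$108,227 × 200%/9⌋ = $24,050; SL = ⌊$88,827/7⌋ = $12,689 → take DB $24,050. Book value $84,177.
Year 4: DB = ⌊$84,177 × 200%/9⌋ = $18,706; SL = ⌊$64,777/6⌋ = $10,796 → take DB $18,706. Book value $65,471.
Year 5: DB = ⌊$65,471 × 200%/9⌋ = $14,549; SL = ⌊$46,071/5⌋ = $9,214 → take DB $14,549. Book value $50,922.
Year 6: DB = ⌊$50,922 × 200%/9⌋ = $11,316; SL = ⌊$31,522/4⌋ = $7,880 → take DB $11,316. Book value $39,606.
Year 7: DB = ⌊$39,606 × 200%/9⌋ = $8,801; SL = ⌊$20,206/3⌋ = $6,735 → take DB $8,801. Book value $30,805.
Year 8: DB = ⌊$30,805 × 200%/9⌋ = $6,845; SL = ⌊$11,405/2⌋ = $5,702 → take DB $6,845. Book value $23,960.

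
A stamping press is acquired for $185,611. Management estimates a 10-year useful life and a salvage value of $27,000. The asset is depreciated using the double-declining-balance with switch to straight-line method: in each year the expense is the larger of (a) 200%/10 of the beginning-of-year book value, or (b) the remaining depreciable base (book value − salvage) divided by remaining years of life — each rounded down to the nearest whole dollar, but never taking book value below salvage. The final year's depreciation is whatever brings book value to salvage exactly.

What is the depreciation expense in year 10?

Depreciable base = $185,611 − $27,000 = $158,611.
Year 1: DB = ⌊$185,611 × 200%/10⌋ = $37,122; SL = ⌊$158,611/10⌋ = $15,861 → take DB $37,122. Book value $148,489.
Year 2: DB = ⌊$148,489 × 200%/10⌋ = $29,697; SL = ⌊$121,489/9⌋ = $13,498 → take DB $29,697. Book value $118,792.
Year 3: DB = ⌊$118,792 × 200%/10⌋ = $23,758; SL = ⌊$91,792/8⌋ = $11,474 → take DB $23,758. Book value $95,034.
Year 4: DB = ⌊$95,034 × 200%/10⌋ = $19,006; SL = ⌊$68,034/7⌋ = $9,719 → take DB $19,006. Book value $76,028.
Year 5: DB = ⌊$76,028 × 200%/10⌋ = $15,205; SL = ⌊$49,028/6⌋ = $8,171 → take DB $15,205. Book value $60,823.
Year 6: DB = ⌊$60,823 × 200%/10⌋ = $12,164; SL = ⌊$33,823/5⌋ = $6,764 → take DB $12,164. Book value $48,659.
Year 7: DB = ⌊$48,659 × 200%/10⌋ = $9,731; SL = ⌊$21,659/4⌋ = $5,414 → take DB $9,731. Book value $38,928.
Year 8: DB = ⌊$38,928 × 200%/10⌋ = $7,785; SL = ⌊$11,928/3⌋ = $3,976 → take DB $7,785. Book value $31,143.
Year 9: DB = ⌊$31,143 × 200%/10⌋ = $6,228; SL = ⌊$4,143/2⌋ = $2,071 → take DB $6,228, capped at $4,143. Book value $27,000.
Year 10 (final): $27,000 − $27,000 = $0. Book value $27,000.

$0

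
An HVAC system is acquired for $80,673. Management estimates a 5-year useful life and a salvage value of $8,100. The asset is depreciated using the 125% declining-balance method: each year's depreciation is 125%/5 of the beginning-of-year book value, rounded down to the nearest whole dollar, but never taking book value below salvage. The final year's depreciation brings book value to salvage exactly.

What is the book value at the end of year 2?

$45,379

Depreciable base = $80,673 − $8,100 = $72,573.
Year 1: ⌊$80,673 × 125%/5⌋ = $20,168. Book value $60,505.
Year 2: ⌊$60,505 × 125%/5⌋ = $15,126. Book value $45,379.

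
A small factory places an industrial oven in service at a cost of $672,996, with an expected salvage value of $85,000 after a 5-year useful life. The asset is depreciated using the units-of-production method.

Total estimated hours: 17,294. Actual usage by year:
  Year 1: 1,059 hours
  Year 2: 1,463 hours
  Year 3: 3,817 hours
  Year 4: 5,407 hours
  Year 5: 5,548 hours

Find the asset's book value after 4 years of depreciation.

Depreciable base = $672,996 − $85,000 = $587,996.
Rate = $587,996 / 17,294 hours = $34 per hour.
Year 1: 1,059 × $34 = $36,006. Book value $636,990.
Year 2: 1,463 × $34 = $49,742. Book value $587,248.
Year 3: 3,817 × $34 = $129,778. Book value $457,470.
Year 4: 5,407 × $34 = $183,838. Book value $273,632.

$273,632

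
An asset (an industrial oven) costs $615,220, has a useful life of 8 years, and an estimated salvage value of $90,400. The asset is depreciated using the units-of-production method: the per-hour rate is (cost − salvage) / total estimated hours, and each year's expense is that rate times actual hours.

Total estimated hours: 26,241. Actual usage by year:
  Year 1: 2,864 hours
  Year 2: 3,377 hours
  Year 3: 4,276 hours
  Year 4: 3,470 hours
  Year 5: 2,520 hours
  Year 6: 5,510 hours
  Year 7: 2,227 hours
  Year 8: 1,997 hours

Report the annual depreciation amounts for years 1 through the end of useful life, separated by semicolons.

Depreciable base = $615,220 − $90,400 = $524,820.
Rate = $524,820 / 26,241 hours = $20 per hour.
Year 1: 2,864 × $20 = $57,280. Book value $557,940.
Year 2: 3,377 × $20 = $67,540. Book value $490,400.
Year 3: 4,276 × $20 = $85,520. Book value $404,880.
Year 4: 3,470 × $20 = $69,400. Book value $335,480.
Year 5: 2,520 × $20 = $50,400. Book value $285,080.
Year 6: 5,510 × $20 = $110,200. Book value $174,880.
Year 7: 2,227 × $20 = $44,540. Book value $130,340.
Year 8: 1,997 × $20 = $39,940. Book value $90,400.

$57,280; $67,540; $85,520; $69,400; $50,400; $110,200; $44,540; $39,940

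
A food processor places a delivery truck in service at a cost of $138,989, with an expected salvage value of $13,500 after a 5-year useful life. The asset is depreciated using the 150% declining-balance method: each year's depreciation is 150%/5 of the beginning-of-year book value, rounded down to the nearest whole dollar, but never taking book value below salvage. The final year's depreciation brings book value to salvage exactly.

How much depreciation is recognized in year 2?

Depreciable base = $138,989 − $13,500 = $125,489.
Year 1: ⌊$138,989 × 150%/5⌋ = $41,696. Book value $97,293.
Year 2: ⌊$97,293 × 150%/5⌋ = $29,187. Book value $68,106.

$29,187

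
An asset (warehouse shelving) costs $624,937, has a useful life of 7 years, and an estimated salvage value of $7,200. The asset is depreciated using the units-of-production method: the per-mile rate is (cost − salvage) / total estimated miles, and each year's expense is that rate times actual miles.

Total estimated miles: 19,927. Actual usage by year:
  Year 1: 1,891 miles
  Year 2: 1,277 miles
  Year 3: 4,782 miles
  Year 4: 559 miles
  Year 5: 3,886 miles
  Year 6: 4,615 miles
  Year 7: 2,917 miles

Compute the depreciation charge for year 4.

$17,329

Depreciable base = $624,937 − $7,200 = $617,737.
Rate = $617,737 / 19,927 miles = $31 per mile.
Year 1: 1,891 × $31 = $58,621. Book value $566,316.
Year 2: 1,277 × $31 = $39,587. Book value $526,729.
Year 3: 4,782 × $31 = $148,242. Book value $378,487.
Year 4: 559 × $31 = $17,329. Book value $361,158.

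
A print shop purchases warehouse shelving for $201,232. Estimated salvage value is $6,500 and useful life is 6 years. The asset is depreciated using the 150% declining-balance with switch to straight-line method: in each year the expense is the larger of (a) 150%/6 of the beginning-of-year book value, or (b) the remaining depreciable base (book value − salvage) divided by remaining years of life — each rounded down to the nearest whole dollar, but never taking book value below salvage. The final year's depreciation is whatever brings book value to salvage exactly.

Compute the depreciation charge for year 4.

$26,131

Depreciable base = $201,232 − $6,500 = $194,732.
Year 1: DB = ⌊$201,232 × 150%/6⌋ = $50,308; SL = ⌊$194,732/6⌋ = $32,455 → take DB $50,308. Book value $150,924.
Year 2: DB = ⌊$150,924 × 150%/6⌋ = $37,731; SL = ⌊$144,424/5⌋ = $28,884 → take DB $37,731. Book value $113,193.
Year 3: DB = ⌊$113,193 × 150%/6⌋ = $28,298; SL = ⌊$106,693/4⌋ = $26,673 → take DB $28,298. Book value $84,895.
Year 4: DB = ⌊$84,895 × 150%/6⌋ = $21,223; SL = ⌊$78,395/3⌋ = $26,131 → take SL $26,131. Book value $58,764.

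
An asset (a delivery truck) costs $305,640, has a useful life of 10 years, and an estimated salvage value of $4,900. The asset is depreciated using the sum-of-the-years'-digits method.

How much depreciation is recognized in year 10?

Depreciable base = $305,640 − $4,900 = $300,740.
Sum of the years' digits = 10+9+8+7+6+5+4+3+2+1 = 55.
Year 1: $300,740 × 10/55 = $54,680. Book value $250,960.
Year 2: $300,740 × 9/55 = $49,212. Book value $201,748.
Year 3: $300,740 × 8/55 = $43,744. Book value $158,004.
Year 4: $300,740 × 7/55 = $38,276. Book value $119,728.
Year 5: $300,740 × 6/55 = $32,808. Book value $86,920.
Year 6: $300,740 × 5/55 = $27,340. Book value $59,580.
Year 7: $300,740 × 4/55 = $21,872. Book value $37,708.
Year 8: $300,740 × 3/55 = $16,404. Book value $21,304.
Year 9: $300,740 × 2/55 = $10,936. Book value $10,368.
Year 10: $300,740 × 1/55 = $5,468. Book value $4,900.

$5,468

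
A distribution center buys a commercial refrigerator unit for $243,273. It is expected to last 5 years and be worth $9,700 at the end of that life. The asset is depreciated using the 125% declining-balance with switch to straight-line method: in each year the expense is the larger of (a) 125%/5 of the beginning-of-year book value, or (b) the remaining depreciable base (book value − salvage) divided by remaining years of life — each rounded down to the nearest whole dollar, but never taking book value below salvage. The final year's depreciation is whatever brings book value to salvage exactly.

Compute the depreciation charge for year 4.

$42,381

Depreciable base = $243,273 − $9,700 = $233,573.
Year 1: DB = ⌊$243,273 × 125%/5⌋ = $60,818; SL = ⌊$233,573/5⌋ = $46,714 → take DB $60,818. Book value $182,455.
Year 2: DB = ⌊$182,455 × 125%/5⌋ = $45,613; SL = ⌊$172,755/4⌋ = $43,188 → take DB $45,613. Book value $136,842.
Year 3: DB = ⌊$136,842 × 125%/5⌋ = $34,210; SL = ⌊$127,142/3⌋ = $42,380 → take SL $42,380. Book value $94,462.
Year 4: DB = ⌊$94,462 × 125%/5⌋ = $23,615; SL = ⌊$84,762/2⌋ = $42,381 → take SL $42,381. Book value $52,081.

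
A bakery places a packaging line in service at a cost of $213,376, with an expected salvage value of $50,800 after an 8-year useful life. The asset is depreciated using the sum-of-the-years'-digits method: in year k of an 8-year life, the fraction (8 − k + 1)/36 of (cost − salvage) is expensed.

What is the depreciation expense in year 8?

$4,516

Depreciable base = $213,376 − $50,800 = $162,576.
Sum of the years' digits = 8+7+6+5+4+3+2+1 = 36.
Year 1: $162,576 × 8/36 = $36,128. Book value $177,248.
Year 2: $162,576 × 7/36 = $31,612. Book value $145,636.
Year 3: $162,576 × 6/36 = $27,096. Book value $118,540.
Year 4: $162,576 × 5/36 = $22,580. Book value $95,960.
Year 5: $162,576 × 4/36 = $18,064. Book value $77,896.
Year 6: $162,576 × 3/36 = $13,548. Book value $64,348.
Year 7: $162,576 × 2/36 = $9,032. Book value $55,316.
Year 8: $162,576 × 1/36 = $4,516. Book value $50,800.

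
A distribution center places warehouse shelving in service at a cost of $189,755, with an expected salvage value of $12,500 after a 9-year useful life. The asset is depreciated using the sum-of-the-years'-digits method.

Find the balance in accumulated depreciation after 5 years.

Depreciable base = $189,755 − $12,500 = $177,255.
Sum of the years' digits = 9+8+7+6+5+4+3+2+1 = 45.
Year 1: $177,255 × 9/45 = $35,451. Book value $154,304.
Year 2: $177,255 × 8/45 = $31,512. Book value $122,792.
Year 3: $177,255 × 7/45 = $27,573. Book value $95,219.
Year 4: $177,255 × 6/45 = $23,634. Book value $71,585.
Year 5: $177,255 × 5/45 = $19,695. Book value $51,890.
Accumulated through year 5 = $189,755 − $51,890 = $137,865.

$137,865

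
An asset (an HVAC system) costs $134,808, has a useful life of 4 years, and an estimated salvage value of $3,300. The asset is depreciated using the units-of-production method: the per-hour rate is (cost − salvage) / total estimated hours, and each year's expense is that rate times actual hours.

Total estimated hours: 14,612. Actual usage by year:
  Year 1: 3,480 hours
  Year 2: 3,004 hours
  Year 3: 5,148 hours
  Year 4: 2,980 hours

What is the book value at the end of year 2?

Depreciable base = $134,808 − $3,300 = $131,508.
Rate = $131,508 / 14,612 hours = $9 per hour.
Year 1: 3,480 × $9 = $31,320. Book value $103,488.
Year 2: 3,004 × $9 = $27,036. Book value $76,452.

$76,452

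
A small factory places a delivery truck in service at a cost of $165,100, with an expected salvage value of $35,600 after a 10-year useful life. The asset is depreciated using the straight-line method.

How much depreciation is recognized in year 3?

$12,950

Depreciable base = $165,100 − $35,600 = $129,500.
Annual expense = $129,500 / 10 = $12,950.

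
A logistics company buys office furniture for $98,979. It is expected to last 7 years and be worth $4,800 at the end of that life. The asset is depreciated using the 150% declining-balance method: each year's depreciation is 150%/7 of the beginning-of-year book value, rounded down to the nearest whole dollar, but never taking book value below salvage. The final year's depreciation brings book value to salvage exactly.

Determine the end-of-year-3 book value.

Depreciable base = $98,979 − $4,800 = $94,179.
Year 1: ⌊$98,979 × 150%/7⌋ = $21,209. Book value $77,770.
Year 2: ⌊$77,770 × 150%/7⌋ = $16,665. Book value $61,105.
Year 3: ⌊$61,105 × 150%/7⌋ = $13,093. Book value $48,012.

$48,012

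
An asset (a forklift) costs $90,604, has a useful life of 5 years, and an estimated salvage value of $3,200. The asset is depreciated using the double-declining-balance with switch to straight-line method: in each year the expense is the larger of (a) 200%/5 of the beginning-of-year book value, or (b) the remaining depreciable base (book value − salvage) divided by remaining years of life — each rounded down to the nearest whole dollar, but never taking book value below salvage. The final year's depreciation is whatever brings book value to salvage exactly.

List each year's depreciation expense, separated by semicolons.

Depreciable base = $90,604 − $3,200 = $87,404.
Year 1: DB = ⌊$90,604 × 200%/5⌋ = $36,241; SL = ⌊$87,404/5⌋ = $17,480 → take DB $36,241. Book value $54,363.
Year 2: DB = ⌊$54,363 × 200%/5⌋ = $21,745; SL = ⌊$51,163/4⌋ = $12,790 → take DB $21,745. Book value $32,618.
Year 3: DB = ⌊$32,618 × 200%/5⌋ = $13,047; SL = ⌊$29,418/3⌋ = $9,806 → take DB $13,047. Book value $19,571.
Year 4: DB = ⌊$19,571 × 200%/5⌋ = $7,828; SL = ⌊$16,371/2⌋ = $8,185 → take SL $8,185. Book value $11,386.
Year 5 (final): $11,386 − $3,200 = $8,186. Book value $3,200.

$36,241; $21,745; $13,047; $8,185; $8,186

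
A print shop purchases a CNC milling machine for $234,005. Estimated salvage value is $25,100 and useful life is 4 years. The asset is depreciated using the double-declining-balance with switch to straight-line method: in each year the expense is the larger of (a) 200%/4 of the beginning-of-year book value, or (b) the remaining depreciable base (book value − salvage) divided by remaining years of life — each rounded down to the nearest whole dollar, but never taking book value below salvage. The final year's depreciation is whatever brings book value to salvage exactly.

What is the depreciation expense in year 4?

Depreciable base = $234,005 − $25,100 = $208,905.
Year 1: DB = ⌊$234,005 × 200%/4⌋ = $117,002; SL = ⌊$208,905/4⌋ = $52,226 → take DB $117,002. Book value $117,003.
Year 2: DB = ⌊$117,003 × 200%/4⌋ = $58,501; SL = ⌊$91,903/3⌋ = $30,634 → take DB $58,501. Book value $58,502.
Year 3: DB = ⌊$58,502 × 200%/4⌋ = $29,251; SL = ⌊$33,402/2⌋ = $16,701 → take DB $29,251. Book value $29,251.
Year 4 (final): $29,251 − $25,100 = $4,151. Book value $25,100.

$4,151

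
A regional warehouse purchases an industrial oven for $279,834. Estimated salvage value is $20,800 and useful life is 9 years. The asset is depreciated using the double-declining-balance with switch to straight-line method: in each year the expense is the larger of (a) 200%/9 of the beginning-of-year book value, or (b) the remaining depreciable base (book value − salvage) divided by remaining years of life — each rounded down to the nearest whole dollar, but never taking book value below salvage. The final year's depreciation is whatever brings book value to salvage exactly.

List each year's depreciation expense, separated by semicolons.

Depreciable base = $279,834 − $20,800 = $259,034.
Year 1: DB = ⌊$279,834 × 200%/9⌋ = $62,185; SL = ⌊$259,034/9⌋ = $28,781 → take DB $62,185. Book value $217,649.
Year 2: DB = ⌊$217,649 × 200%/9⌋ = $48,366; SL = ⌊$196,849/8⌋ = $24,606 → take DB $48,366. Book value $169,283.
Year 3: DB = ⌊$169,283 × 200%/9⌋ = $37,618; SL = ⌊$148,483/7⌋ = $21,211 → take DB $37,618. Book value $131,665.
Year 4: DB = ⌊$131,665 × 200%/9⌋ = $29,258; SL = ⌊$110,865/6⌋ = $18,477 → take DB $29,258. Book value $102,407.
Year 5: DB = ⌊$102,407 × 200%/9⌋ = $22,757; SL = ⌊$81,607/5⌋ = $16,321 → take DB $22,757. Book value $79,650.
Year 6: DB = ⌊$79,650 × 200%/9⌋ = $17,700; SL = ⌊$58,850/4⌋ = $14,712 → take DB $17,700. Book value $61,950.
Year 7: DB = ⌊$61,950 × 200%/9⌋ = $13,766; SL = ⌊$41,150/3⌋ = $13,716 → take DB $13,766. Book value $48,184.
Year 8: DB = ⌊$48,184 × 200%/9⌋ = $10,707; SL = ⌊$27,384/2⌋ = $13,692 → take SL $13,692. Book value $34,492.
Year 9 (final): $34,492 − $20,800 = $13,692. Book value $20,800.

$62,185; $48,366; $37,618; $29,258; $22,757; $17,700; $13,766; $13,692; $13,692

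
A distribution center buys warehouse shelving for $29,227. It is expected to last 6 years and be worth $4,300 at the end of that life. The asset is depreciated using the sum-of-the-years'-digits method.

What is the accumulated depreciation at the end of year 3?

$17,805

Depreciable base = $29,227 − $4,300 = $24,927.
Sum of the years' digits = 6+5+4+3+2+1 = 21.
Year 1: $24,927 × 6/21 = $7,122. Book value $22,105.
Year 2: $24,927 × 5/21 = $5,935. Book value $16,170.
Year 3: $24,927 × 4/21 = $4,748. Book value $11,422.
Accumulated through year 3 = $29,227 − $11,422 = $17,805.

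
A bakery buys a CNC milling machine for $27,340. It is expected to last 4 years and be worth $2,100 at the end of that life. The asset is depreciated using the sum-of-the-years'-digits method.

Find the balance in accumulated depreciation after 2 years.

$17,668

Depreciable base = $27,340 − $2,100 = $25,240.
Sum of the years' digits = 4+3+2+1 = 10.
Year 1: $25,240 × 4/10 = $10,096. Book value $17,244.
Year 2: $25,240 × 3/10 = $7,572. Book value $9,672.
Accumulated through year 2 = $27,340 − $9,672 = $17,668.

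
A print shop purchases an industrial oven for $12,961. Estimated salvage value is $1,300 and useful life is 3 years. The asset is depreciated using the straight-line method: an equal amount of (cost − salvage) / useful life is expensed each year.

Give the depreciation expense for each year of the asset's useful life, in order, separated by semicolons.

Depreciable base = $12,961 − $1,300 = $11,661.
Annual expense = $11,661 / 3 = $3,887.
End of year 1: book value $9,074.
End of year 2: book value $5,187.
End of year 3: book value $1,300.

$3,887; $3,887; $3,887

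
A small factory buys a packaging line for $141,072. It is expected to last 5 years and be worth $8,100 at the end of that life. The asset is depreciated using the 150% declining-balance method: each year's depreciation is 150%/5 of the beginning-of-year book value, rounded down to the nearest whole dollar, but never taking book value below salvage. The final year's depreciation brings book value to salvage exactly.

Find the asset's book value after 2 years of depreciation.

$69,126

Depreciable base = $141,072 − $8,100 = $132,972.
Year 1: ⌊$141,072 × 150%/5⌋ = $42,321. Book value $98,751.
Year 2: ⌊$98,751 × 150%/5⌋ = $29,625. Book value $69,126.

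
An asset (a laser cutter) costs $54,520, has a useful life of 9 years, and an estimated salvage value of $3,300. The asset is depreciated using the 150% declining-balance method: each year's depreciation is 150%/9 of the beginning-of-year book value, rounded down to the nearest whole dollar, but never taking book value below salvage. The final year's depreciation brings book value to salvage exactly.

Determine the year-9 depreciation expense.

$9,381

Depreciable base = $54,520 − $3,300 = $51,220.
Year 1: ⌊$54,520 × 150%/9⌋ = $9,086. Book value $45,434.
Year 2: ⌊$45,434 × 150%/9⌋ = $7,572. Book value $37,862.
Year 3: ⌊$37,862 × 150%/9⌋ = $6,310. Book value $31,552.
Year 4: ⌊$31,552 × 150%/9⌋ = $5,258. Book value $26,294.
Year 5: ⌊$26,294 × 150%/9⌋ = $4,382. Book value $21,912.
Year 6: ⌊$21,912 × 150%/9⌋ = $3,652. Book value $18,260.
Year 7: ⌊$18,260 × 150%/9⌋ = $3,043. Book value $15,217.
Year 8: ⌊$15,217 × 150%/9⌋ = $2,536. Book value $12,681.
Year 9 (final): $12,681 − $3,300 = $9,381. Book value $3,300.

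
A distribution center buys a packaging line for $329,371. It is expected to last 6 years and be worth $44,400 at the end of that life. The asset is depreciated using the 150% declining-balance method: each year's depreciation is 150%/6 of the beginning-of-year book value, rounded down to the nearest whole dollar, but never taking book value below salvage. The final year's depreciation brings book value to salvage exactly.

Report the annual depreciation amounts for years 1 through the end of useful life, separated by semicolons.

$82,342; $61,757; $46,318; $34,738; $26,054; $33,762

Depreciable base = $329,371 − $44,400 = $284,971.
Year 1: ⌊$329,371 × 150%/6⌋ = $82,342. Book value $247,029.
Year 2: ⌊$247,029 × 150%/6⌋ = $61,757. Book value $185,272.
Year 3: ⌊$185,272 × 150%/6⌋ = $46,318. Book value $138,954.
Year 4: ⌊$138,954 × 150%/6⌋ = $34,738. Book value $104,216.
Year 5: ⌊$104,216 × 150%/6⌋ = $26,054. Book value $78,162.
Year 6 (final): $78,162 − $44,400 = $33,762. Book value $44,400.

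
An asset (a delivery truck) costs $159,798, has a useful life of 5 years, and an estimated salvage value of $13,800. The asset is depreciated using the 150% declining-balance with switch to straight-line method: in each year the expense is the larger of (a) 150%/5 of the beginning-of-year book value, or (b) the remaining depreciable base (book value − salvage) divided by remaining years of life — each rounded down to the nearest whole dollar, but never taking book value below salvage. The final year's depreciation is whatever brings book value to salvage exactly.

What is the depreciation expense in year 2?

$33,557

Depreciable base = $159,798 − $13,800 = $145,998.
Year 1: DB = ⌊$159,798 × 150%/5⌋ = $47,939; SL = ⌊$145,998/5⌋ = $29,199 → take DB $47,939. Book value $111,859.
Year 2: DB = ⌊$111,859 × 150%/5⌋ = $33,557; SL = ⌊$98,059/4⌋ = $24,514 → take DB $33,557. Book value $78,302.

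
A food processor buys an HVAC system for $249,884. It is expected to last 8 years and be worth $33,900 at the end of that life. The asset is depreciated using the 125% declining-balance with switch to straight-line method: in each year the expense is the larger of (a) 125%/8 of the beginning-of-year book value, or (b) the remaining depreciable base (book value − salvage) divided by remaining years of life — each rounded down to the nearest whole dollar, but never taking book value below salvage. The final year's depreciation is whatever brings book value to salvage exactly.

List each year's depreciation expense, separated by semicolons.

$39,044; $32,943; $27,796; $23,453; $23,187; $23,187; $23,187; $23,187

Depreciable base = $249,884 − $33,900 = $215,984.
Year 1: DB = ⌊$249,884 × 125%/8⌋ = $39,044; SL = ⌊$215,984/8⌋ = $26,998 → take DB $39,044. Book value $210,840.
Year 2: DB = ⌊$210,840 × 125%/8⌋ = $32,943; SL = ⌊$176,940/7⌋ = $25,277 → take DB $32,943. Book value $177,897.
Year 3: DB = ⌊$177,897 × 125%/8⌋ = $27,796; SL = ⌊$143,997/6⌋ = $23,999 → take DB $27,796. Book value $150,101.
Year 4: DB = ⌊$150,101 × 125%/8⌋ = $23,453; SL = ⌊$116,201/5⌋ = $23,240 → take DB $23,453. Book value $126,648.
Year 5: DB = ⌊$126,648 × 125%/8⌋ = $19,788; SL = ⌊$92,748/4⌋ = $23,187 → take SL $23,187. Book value $103,461.
Year 6: DB = ⌊$103,461 × 125%/8⌋ = $16,165; SL = ⌊$69,561/3⌋ = $23,187 → take SL $23,187. Book value $80,274.
Year 7: DB = ⌊$80,274 × 125%/8⌋ = $12,542; SL = ⌊$46,374/2⌋ = $23,187 → take SL $23,187. Book value $57,087.
Year 8 (final): $57,087 − $33,900 = $23,187. Book value $33,900.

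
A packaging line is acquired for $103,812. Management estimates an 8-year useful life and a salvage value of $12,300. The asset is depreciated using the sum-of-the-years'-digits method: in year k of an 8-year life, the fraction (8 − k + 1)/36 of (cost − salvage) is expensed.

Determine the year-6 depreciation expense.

Depreciable base = $103,812 − $12,300 = $91,512.
Sum of the years' digits = 8+7+6+5+4+3+2+1 = 36.
Year 1: $91,512 × 8/36 = $20,336. Book value $83,476.
Year 2: $91,512 × 7/36 = $17,794. Book value $65,682.
Year 3: $91,512 × 6/36 = $15,252. Book value $50,430.
Year 4: $91,512 × 5/36 = $12,710. Book value $37,720.
Year 5: $91,512 × 4/36 = $10,168. Book value $27,552.
Year 6: $91,512 × 3/36 = $7,626. Book value $19,926.

$7,626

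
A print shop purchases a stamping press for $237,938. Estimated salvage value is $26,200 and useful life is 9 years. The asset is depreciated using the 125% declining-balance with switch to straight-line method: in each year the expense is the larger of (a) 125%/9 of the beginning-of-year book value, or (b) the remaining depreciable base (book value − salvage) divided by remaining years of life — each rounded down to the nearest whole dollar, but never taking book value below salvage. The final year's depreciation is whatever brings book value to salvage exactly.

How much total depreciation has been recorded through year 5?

Depreciable base = $237,938 − $26,200 = $211,738.
Year 1: DB = ⌊$237,938 × 125%/9⌋ = $33,046; SL = ⌊$211,738/9⌋ = $23,526 → take DB $33,046. Book value $204,892.
Year 2: DB = ⌊$204,892 × 125%/9⌋ = $28,457; SL = ⌊$178,692/8⌋ = $22,336 → take DB $28,457. Book value $176,435.
Year 3: DB = ⌊$176,435 × 125%/9⌋ = $24,504; SL = ⌊$150,235/7⌋ = $21,462 → take DB $24,504. Book value $151,931.
Year 4: DB = ⌊$151,931 × 125%/9⌋ = $21,101; SL = ⌊$125,731/6⌋ = $20,955 → take DB $21,101. Book value $130,830.
Year 5: DB = ⌊$130,830 × 125%/9⌋ = $18,170; SL = ⌊$104,630/5⌋ = $20,926 → take SL $20,926. Book value $109,904.
Accumulated through year 5 = $237,938 − $109,904 = $128,034.

$128,034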